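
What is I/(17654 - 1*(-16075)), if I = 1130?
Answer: 1130/33729 ≈ 0.033502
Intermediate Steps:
I/(17654 - 1*(-16075)) = 1130/(17654 - 1*(-16075)) = 1130/(17654 + 16075) = 1130/33729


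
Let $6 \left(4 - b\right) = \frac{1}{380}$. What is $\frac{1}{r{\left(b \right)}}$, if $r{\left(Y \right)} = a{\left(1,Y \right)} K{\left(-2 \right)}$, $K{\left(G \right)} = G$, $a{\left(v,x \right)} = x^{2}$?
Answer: $- \frac{2599200}{83156161} \approx -0.031257$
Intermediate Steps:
$b = \frac{9119}{2280}$ ($b = 4 - \frac{1}{6 \cdot 380} = 4 - \frac{1}{2280} = \frac{9119}{2280} \approx 3.9996$)
$r{\left(Y \right)} = - 2 Y^{2}$ ($r{\left(Y \right)} = Y^{2} \left(-2\right) = - 2 Y^{2}$)
$\frac{1}{r{\left(b \right)}} = \frac{1}{\left(-2\right) \left(\frac{9119}{2280}\right)^{2}} = \frac{1}{\left(-2\right) \frac{83156161}{5198400}} = \frac{1}{- \frac{83156161}{2599200}} = - \frac{2599200}{83156161}$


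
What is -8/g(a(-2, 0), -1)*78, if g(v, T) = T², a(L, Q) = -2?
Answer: -624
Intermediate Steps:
-8/g(a(-2, 0), -1)*78 = -8/((-1)²)*78 = -8/1*78 = -8*1*78 = -8*78 = -624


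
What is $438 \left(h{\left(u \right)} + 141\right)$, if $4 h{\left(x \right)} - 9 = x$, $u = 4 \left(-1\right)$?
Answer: $\frac{124611}{2} \approx 62306.0$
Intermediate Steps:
$u = -4$
$h{\left(x \right)} = \frac{9}{4} + \frac{x}{4}$
$438 \left(h{\left(u \right)} + 141\right) = 438 \left(\left(\frac{9}{4} + \frac{1}{4} \left(-4\right)\right) + 141\right) = 438 \left(\left(\frac{9}{4} - 1\right) + 141\right) = 438 \left(\frac{5}{4} + 141\right) = 438 \cdot \frac{569}{4} = \frac{124611}{2}$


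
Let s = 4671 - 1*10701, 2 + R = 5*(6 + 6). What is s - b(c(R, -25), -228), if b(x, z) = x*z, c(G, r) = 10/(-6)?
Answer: -6410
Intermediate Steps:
R = 58 (R = -2 + 5*(6 + 6) = -2 + 5*12 = -2 + 60 = 58)
s = -6030 (s = 4671 - 10701 = -6030)
c(G, r) = -5/3 (c(G, r) = 10*(-⅙) = -5/3)
s - b(c(R, -25), -228) = -6030 - (-5)*(-228)/3 = -6030 - 1*380 = -6030 - 380 = -6410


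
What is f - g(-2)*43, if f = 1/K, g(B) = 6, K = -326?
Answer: -84109/326 ≈ -258.00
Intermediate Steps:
f = -1/326 (f = 1/(-326) = -1/326 ≈ -0.0030675)
f - g(-2)*43 = -1/326 - 6*43 = -1/326 - 1*258 = -1/326 - 258 = -84109/326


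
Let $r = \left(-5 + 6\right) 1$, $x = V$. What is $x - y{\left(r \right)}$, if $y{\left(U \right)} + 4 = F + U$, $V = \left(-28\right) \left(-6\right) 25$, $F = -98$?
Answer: $4301$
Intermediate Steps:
$V = 4200$ ($V = 168 \cdot 25 = 4200$)
$x = 4200$
$r = 1$ ($r = 1 \cdot 1 = 1$)
$y{\left(U \right)} = -102 + U$ ($y{\left(U \right)} = -4 + \left(-98 + U\right) = -102 + U$)
$x - y{\left(r \right)} = 4200 - \left(-102 + 1\right) = 4200 - -101 = 4200 + 101 = 4301$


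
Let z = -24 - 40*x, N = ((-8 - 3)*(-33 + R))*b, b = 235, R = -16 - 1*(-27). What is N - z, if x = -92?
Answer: 53214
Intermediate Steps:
R = 11 (R = -16 + 27 = 11)
N = 56870 (N = ((-8 - 3)*(-33 + 11))*235 = -11*(-22)*235 = 242*235 = 56870)
z = 3656 (z = -24 - 40*(-92) = -24 + 3680 = 3656)
N - z = 56870 - 1*3656 = 56870 - 3656 = 53214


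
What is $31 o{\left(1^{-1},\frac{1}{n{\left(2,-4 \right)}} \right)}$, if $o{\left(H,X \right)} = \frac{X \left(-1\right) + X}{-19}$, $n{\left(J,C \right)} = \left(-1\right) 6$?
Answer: $0$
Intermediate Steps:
$n{\left(J,C \right)} = -6$
$o{\left(H,X \right)} = 0$ ($o{\left(H,X \right)} = \left(- X + X\right) \left(- \frac{1}{19}\right) = 0 \left(- \frac{1}{19}\right) = 0$)
$31 o{\left(1^{-1},\frac{1}{n{\left(2,-4 \right)}} \right)} = 31 \cdot 0 = 0$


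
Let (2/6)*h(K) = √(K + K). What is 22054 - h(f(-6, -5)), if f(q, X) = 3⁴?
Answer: 22054 - 27*√2 ≈ 22016.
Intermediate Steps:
f(q, X) = 81
h(K) = 3*√2*√K (h(K) = 3*√(K + K) = 3*√(2*K) = 3*(√2*√K) = 3*√2*√K)
22054 - h(f(-6, -5)) = 22054 - 3*√2*√81 = 22054 - 3*√2*9 = 22054 - 27*√2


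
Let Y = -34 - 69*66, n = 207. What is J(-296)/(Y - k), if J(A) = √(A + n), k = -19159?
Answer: I*√89/14571 ≈ 0.00064745*I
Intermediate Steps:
J(A) = √(207 + A) (J(A) = √(A + 207) = √(207 + A))
Y = -4588 (Y = -34 - 4554 = -4588)
J(-296)/(Y - k) = √(207 - 296)/(-4588 - 1*(-19159)) = √(-89)/(-4588 + 19159) = (I*√89)/14571 = (I*√89)*(1/14571) = I*√89/14571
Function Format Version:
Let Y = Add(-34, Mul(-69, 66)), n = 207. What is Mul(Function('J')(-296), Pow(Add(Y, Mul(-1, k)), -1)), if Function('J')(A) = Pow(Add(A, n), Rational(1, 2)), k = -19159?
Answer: Mul(Rational(1, 14571), I, Pow(89, Rational(1, 2))) ≈ Mul(0.00064745, I)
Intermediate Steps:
Function('J')(A) = Pow(Add(207, A), Rational(1, 2)) (Function('J')(A) = Pow(Add(A, 207), Rational(1, 2)) = Pow(Add(207, A), Rational(1, 2)))
Y = -4588 (Y = Add(-34, -4554) = -4588)
Mul(Function('J')(-296), Pow(Add(Y, Mul(-1, k)), -1)) = Mul(Pow(Add(207, -296), Rational(1, 2)), Pow(Add(-4588, Mul(-1, -19159)), -1)) = Mul(Pow(-89, Rational(1, 2)), Pow(Add(-4588, 19159), -1)) = Mul(Mul(I, Pow(89, Rational(1, 2))), Pow(14571, -1)) = Mul(Mul(I, Pow(89, Rational(1, 2))), Rational(1, 14571)) = Mul(Rational(1, 14571), I, Pow(89, Rational(1, 2)))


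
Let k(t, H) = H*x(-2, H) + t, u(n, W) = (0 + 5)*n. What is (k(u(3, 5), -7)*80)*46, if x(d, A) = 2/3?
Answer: 114080/3 ≈ 38027.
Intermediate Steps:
x(d, A) = ⅔ (x(d, A) = 2*(⅓) = ⅔)
u(n, W) = 5*n
k(t, H) = t + 2*H/3 (k(t, H) = H*(⅔) + t = 2*H/3 + t = t + 2*H/3)
(k(u(3, 5), -7)*80)*46 = ((5*3 + (⅔)*(-7))*80)*46 = ((15 - 14/3)*80)*46 = ((31/3)*80)*46 = (2480/3)*46 = 114080/3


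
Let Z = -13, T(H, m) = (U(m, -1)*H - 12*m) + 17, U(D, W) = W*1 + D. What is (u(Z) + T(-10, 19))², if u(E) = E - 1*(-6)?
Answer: 158404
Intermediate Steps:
U(D, W) = D + W (U(D, W) = W + D = D + W)
T(H, m) = 17 - 12*m + H*(-1 + m) (T(H, m) = ((m - 1)*H - 12*m) + 17 = ((-1 + m)*H - 12*m) + 17 = (H*(-1 + m) - 12*m) + 17 = (-12*m + H*(-1 + m)) + 17 = 17 - 12*m + H*(-1 + m))
u(E) = 6 + E (u(E) = E + 6 = 6 + E)
(u(Z) + T(-10, 19))² = ((6 - 13) + (17 - 12*19 - 10*(-1 + 19)))² = (-7 + (17 - 228 - 10*18))² = (-7 + (17 - 228 - 180))² = (-7 - 391)² = (-398)² = 158404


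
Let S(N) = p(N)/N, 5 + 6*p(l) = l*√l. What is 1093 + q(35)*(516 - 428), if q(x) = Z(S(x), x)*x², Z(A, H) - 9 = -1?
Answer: 863493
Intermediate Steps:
p(l) = -⅚ + l^(3/2)/6 (p(l) = -⅚ + (l*√l)/6 = -⅚ + l^(3/2)/6)
S(N) = (-⅚ + N^(3/2)/6)/N
Z(A, H) = 8 (Z(A, H) = 9 - 1 = 8)
q(x) = 8*x²
1093 + q(35)*(516 - 428) = 1093 + (8*35²)*(516 - 428) = 1093 + (8*1225)*88 = 1093 + 9800*88 = 1093 + 862400 = 863493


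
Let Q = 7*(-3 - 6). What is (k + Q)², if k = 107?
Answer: 1936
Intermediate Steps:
Q = -63 (Q = 7*(-9) = -63)
(k + Q)² = (107 - 63)² = 44² = 1936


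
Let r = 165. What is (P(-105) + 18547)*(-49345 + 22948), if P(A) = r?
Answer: -493940664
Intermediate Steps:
P(A) = 165
(P(-105) + 18547)*(-49345 + 22948) = (165 + 18547)*(-49345 + 22948) = 18712*(-26397) = -493940664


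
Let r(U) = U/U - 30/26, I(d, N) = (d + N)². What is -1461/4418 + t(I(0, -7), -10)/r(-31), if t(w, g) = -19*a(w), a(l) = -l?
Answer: -13368494/2209 ≈ -6051.8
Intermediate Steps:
I(d, N) = (N + d)²
r(U) = -2/13 (r(U) = 1 - 30*1/26 = 1 - 15/13 = -2/13)
t(w, g) = 19*w (t(w, g) = -(-19)*w = 19*w)
-1461/4418 + t(I(0, -7), -10)/r(-31) = -1461/4418 + (19*(-7 + 0)²)/(-2/13) = -1461*1/4418 + (19*(-7)²)*(-13/2) = -1461/4418 + (19*49)*(-13/2) = -1461/4418 + 931*(-13/2) = -1461/4418 - 12103/2 = -13368494/2209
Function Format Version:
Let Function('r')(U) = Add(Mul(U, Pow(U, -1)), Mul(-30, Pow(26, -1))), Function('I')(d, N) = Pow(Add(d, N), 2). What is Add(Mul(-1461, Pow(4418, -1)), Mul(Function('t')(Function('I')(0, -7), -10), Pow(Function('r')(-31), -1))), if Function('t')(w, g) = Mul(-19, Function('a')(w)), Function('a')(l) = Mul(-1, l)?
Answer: Rational(-13368494, 2209) ≈ -6051.8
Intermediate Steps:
Function('I')(d, N) = Pow(Add(N, d), 2)
Function('r')(U) = Rational(-2, 13) (Function('r')(U) = Add(1, Mul(-30, Rational(1, 26))) = Add(1, Rational(-15, 13)) = Rational(-2, 13))
Function('t')(w, g) = Mul(19, w) (Function('t')(w, g) = Mul(-19, Mul(-1, w)) = Mul(19, w))
Add(Mul(-1461, Pow(4418, -1)), Mul(Function('t')(Function('I')(0, -7), -10), Pow(Function('r')(-31), -1))) = Add(Mul(-1461, Pow(4418, -1)), Mul(Mul(19, Pow(Add(-7, 0), 2)), Pow(Rational(-2, 13), -1))) = Add(Mul(-1461, Rational(1, 4418)), Mul(Mul(19, Pow(-7, 2)), Rational(-13, 2))) = Add(Rational(-1461, 4418), Mul(Mul(19, 49), Rational(-13, 2))) = Add(Rational(-1461, 4418), Mul(931, Rational(-13, 2))) = Add(Rational(-1461, 4418), Rational(-12103, 2)) = Rational(-13368494, 2209)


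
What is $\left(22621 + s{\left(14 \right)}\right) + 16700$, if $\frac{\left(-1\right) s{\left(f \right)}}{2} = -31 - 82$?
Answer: $39547$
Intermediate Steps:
$s{\left(f \right)} = 226$ ($s{\left(f \right)} = - 2 \left(-31 - 82\right) = \left(-2\right) \left(-113\right) = 226$)
$\left(22621 + s{\left(14 \right)}\right) + 16700 = \left(22621 + 226\right) + 16700 = 22847 + 16700 = 39547$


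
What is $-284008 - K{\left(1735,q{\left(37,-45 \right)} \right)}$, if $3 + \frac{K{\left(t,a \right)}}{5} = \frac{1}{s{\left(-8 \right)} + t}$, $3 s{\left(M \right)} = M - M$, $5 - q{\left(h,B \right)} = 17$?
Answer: $- \frac{98545572}{347} \approx -2.8399 \cdot 10^{5}$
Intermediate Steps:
$q{\left(h,B \right)} = -12$ ($q{\left(h,B \right)} = 5 - 17 = -12$)
$s{\left(M \right)} = 0$ ($s{\left(M \right)} = \frac{M - M}{3} = \frac{1}{3} \cdot 0 = 0$)
$K{\left(t,a \right)} = -15 + \frac{5}{t}$ ($K{\left(t,a \right)} = -15 + \frac{5}{0 + t} = -15 + \frac{5}{t}$)
$-284008 - K{\left(1735,q{\left(37,-45 \right)} \right)} = -284008 - \left(-15 + \frac{5}{1735}\right) = -284008 - \left(-15 + 5 \cdot \frac{1}{1735}\right) = -284008 - \left(-15 + \frac{1}{347}\right) = -284008 - - \frac{5204}{347} = -284008 + \frac{5204}{347} = - \frac{98545572}{347}$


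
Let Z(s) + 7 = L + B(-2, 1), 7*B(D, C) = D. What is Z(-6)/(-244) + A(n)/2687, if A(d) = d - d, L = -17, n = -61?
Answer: 85/854 ≈ 0.099532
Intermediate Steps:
B(D, C) = D/7
A(d) = 0
Z(s) = -170/7 (Z(s) = -7 + (-17 + (⅐)*(-2)) = -7 + (-17 - 2/7) = -7 - 121/7 = -170/7)
Z(-6)/(-244) + A(n)/2687 = -170/7/(-244) + 0/2687 = -170/7*(-1/244) + 0*(1/2687) = 85/854 + 0 = 85/854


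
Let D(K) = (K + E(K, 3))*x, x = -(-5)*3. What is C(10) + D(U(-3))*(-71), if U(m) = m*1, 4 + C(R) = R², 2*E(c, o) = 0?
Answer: 3291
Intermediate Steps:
E(c, o) = 0 (E(c, o) = (½)*0 = 0)
x = 15 (x = -1*(-15) = 15)
C(R) = -4 + R²
U(m) = m
D(K) = 15*K (D(K) = (K + 0)*15 = K*15 = 15*K)
C(10) + D(U(-3))*(-71) = (-4 + 10²) + (15*(-3))*(-71) = (-4 + 100) - 45*(-71) = 96 + 3195 = 3291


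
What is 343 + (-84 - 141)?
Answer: 118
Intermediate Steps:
343 + (-84 - 141) = 343 - 225 = 118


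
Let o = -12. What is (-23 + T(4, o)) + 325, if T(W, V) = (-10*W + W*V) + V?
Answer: 202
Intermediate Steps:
T(W, V) = V - 10*W + V*W (T(W, V) = (-10*W + V*W) + V = V - 10*W + V*W)
(-23 + T(4, o)) + 325 = (-23 + (-12 - 10*4 - 12*4)) + 325 = (-23 + (-12 - 40 - 48)) + 325 = (-23 - 100) + 325 = -123 + 325 = 202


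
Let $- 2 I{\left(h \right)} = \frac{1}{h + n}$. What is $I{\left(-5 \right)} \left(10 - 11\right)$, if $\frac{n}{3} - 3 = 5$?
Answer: $\frac{1}{38} \approx 0.026316$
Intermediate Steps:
$n = 24$ ($n = 9 + 3 \cdot 5 = 9 + 15 = 24$)
$I{\left(h \right)} = - \frac{1}{2 \left(24 + h\right)}$ ($I{\left(h \right)} = - \frac{1}{2 \left(h + 24\right)} = - \frac{1}{2 \left(24 + h\right)}$)
$I{\left(-5 \right)} \left(10 - 11\right) = - \frac{1}{48 + 2 \left(-5\right)} \left(10 - 11\right) = - \frac{1}{48 - 10} \left(10 - 11\right) = - \frac{1}{38} \left(10 - 11\right) = \left(-1\right) \frac{1}{38} \left(-1\right) = \left(- \frac{1}{38}\right) \left(-1\right) = \frac{1}{38}$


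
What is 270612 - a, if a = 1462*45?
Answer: 204822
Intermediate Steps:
a = 65790
270612 - a = 270612 - 1*65790 = 270612 - 65790 = 204822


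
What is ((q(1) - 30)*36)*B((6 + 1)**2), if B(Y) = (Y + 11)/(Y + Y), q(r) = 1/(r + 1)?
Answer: -31860/49 ≈ -650.20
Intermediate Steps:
q(r) = 1/(1 + r)
B(Y) = (11 + Y)/(2*Y) (B(Y) = (11 + Y)/((2*Y)) = (11 + Y)*(1/(2*Y)) = (11 + Y)/(2*Y))
((q(1) - 30)*36)*B((6 + 1)**2) = ((1/(1 + 1) - 30)*36)*((11 + (6 + 1)**2)/(2*((6 + 1)**2))) = ((1/2 - 30)*36)*((11 + 7**2)/(2*(7**2))) = ((1/2 - 30)*36)*((1/2)*(11 + 49)/49) = (-59/2*36)*((1/2)*(1/49)*60) = -1062*30/49 = -31860/49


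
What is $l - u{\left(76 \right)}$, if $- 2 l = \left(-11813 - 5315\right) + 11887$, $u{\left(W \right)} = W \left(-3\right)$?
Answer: $\frac{5697}{2} \approx 2848.5$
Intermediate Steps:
$u{\left(W \right)} = - 3 W$
$l = \frac{5241}{2}$ ($l = - \frac{\left(-11813 - 5315\right) + 11887}{2} = - \frac{-17128 + 11887}{2} = \left(- \frac{1}{2}\right) \left(-5241\right) = \frac{5241}{2} \approx 2620.5$)
$l - u{\left(76 \right)} = \frac{5241}{2} - \left(-3\right) 76 = \frac{5241}{2} - -228 = \frac{5241}{2} + 228 = \frac{5697}{2}$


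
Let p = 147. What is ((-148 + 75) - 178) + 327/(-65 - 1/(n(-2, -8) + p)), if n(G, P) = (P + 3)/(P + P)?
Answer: -39229210/153221 ≈ -256.03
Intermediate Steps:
n(G, P) = (3 + P)/(2*P) (n(G, P) = (3 + P)/((2*P)) = (3 + P)*(1/(2*P)) = (3 + P)/(2*P))
((-148 + 75) - 178) + 327/(-65 - 1/(n(-2, -8) + p)) = ((-148 + 75) - 178) + 327/(-65 - 1/((1/2)*(3 - 8)/(-8) + 147)) = (-73 - 178) + 327/(-65 - 1/((1/2)*(-1/8)*(-5) + 147)) = -251 + 327/(-65 - 1/(5/16 + 147)) = -251 + 327/(-65 - 1/2357/16) = -251 + 327/(-65 - 1*16/2357) = -251 + 327/(-65 - 16/2357) = -251 + 327/(-153221/2357) = -251 + 327*(-2357/153221) = -251 - 770739/153221 = -39229210/153221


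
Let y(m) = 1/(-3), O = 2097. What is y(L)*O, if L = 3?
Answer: -699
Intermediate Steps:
y(m) = -⅓
y(L)*O = -⅓*2097 = -699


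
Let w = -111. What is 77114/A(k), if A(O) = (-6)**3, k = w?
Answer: -38557/108 ≈ -357.01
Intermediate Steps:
k = -111
A(O) = -216
77114/A(k) = 77114/(-216) = 77114*(-1/216) = -38557/108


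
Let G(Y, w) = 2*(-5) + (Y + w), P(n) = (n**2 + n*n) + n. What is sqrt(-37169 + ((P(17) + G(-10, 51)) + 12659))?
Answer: 2*I*sqrt(5971) ≈ 154.54*I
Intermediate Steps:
P(n) = n + 2*n**2 (P(n) = (n**2 + n**2) + n = 2*n**2 + n = n + 2*n**2)
G(Y, w) = -10 + Y + w (G(Y, w) = -10 + (Y + w) = -10 + Y + w)
sqrt(-37169 + ((P(17) + G(-10, 51)) + 12659)) = sqrt(-37169 + ((17*(1 + 2*17) + (-10 - 10 + 51)) + 12659)) = sqrt(-37169 + ((17*(1 + 34) + 31) + 12659)) = sqrt(-37169 + ((17*35 + 31) + 12659)) = sqrt(-37169 + ((595 + 31) + 12659)) = sqrt(-37169 + (626 + 12659)) = sqrt(-37169 + 13285) = sqrt(-23884) = 2*I*sqrt(5971)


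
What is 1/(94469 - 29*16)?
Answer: 1/94005 ≈ 1.0638e-5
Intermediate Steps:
1/(94469 - 29*16) = 1/(94469 - 464) = 1/94005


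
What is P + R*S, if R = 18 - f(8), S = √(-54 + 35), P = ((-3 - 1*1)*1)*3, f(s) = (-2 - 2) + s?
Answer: -12 + 14*I*√19 ≈ -12.0 + 61.025*I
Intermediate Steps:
f(s) = -4 + s
P = -12 (P = ((-3 - 1)*1)*3 = -4*1*3 = -4*3 = -12)
S = I*√19 (S = √(-19) = I*√19 ≈ 4.3589*I)
R = 14 (R = 18 - (-4 + 8) = 18 - 1*4 = 18 - 4 = 14)
P + R*S = -12 + 14*(I*√19) = -12 + 14*I*√19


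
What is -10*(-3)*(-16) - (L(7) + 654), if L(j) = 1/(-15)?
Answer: -17009/15 ≈ -1133.9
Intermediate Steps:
L(j) = -1/15
-10*(-3)*(-16) - (L(7) + 654) = -10*(-3)*(-16) - (-1/15 + 654) = 30*(-16) - 1*9809/15 = -480 - 9809/15 = -17009/15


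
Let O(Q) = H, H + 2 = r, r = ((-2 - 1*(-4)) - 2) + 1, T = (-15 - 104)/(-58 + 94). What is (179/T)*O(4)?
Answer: 6444/119 ≈ 54.151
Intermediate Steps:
T = -119/36 ≈ -3.3056
r = 1 (r = ((-2 + 4) - 2) + 1 = (2 - 2) + 1 = 0 + 1 = 1)
H = -1 (H = -2 + 1 = -1)
O(Q) = -1
(179/T)*O(4) = (179/(-119/36))*(-1) = (179*(-36/119))*(-1) = -6444/119*(-1) = 6444/119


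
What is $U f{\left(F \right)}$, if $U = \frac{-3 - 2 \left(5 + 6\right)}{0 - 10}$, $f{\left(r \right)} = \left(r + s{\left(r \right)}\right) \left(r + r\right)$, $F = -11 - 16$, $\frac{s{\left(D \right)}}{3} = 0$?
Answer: $3645$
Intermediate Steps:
$s{\left(D \right)} = 0$ ($s{\left(D \right)} = 3 \cdot 0 = 0$)
$F = -27$
$f{\left(r \right)} = 2 r^{2}$ ($f{\left(r \right)} = \left(r + 0\right) \left(r + r\right) = r 2 r = 2 r^{2}$)
$U = \frac{5}{2}$ ($U = \frac{-3 - 22}{-10} = \left(-3 - 22\right) \left(- \frac{1}{10}\right) = \left(-25\right) \left(- \frac{1}{10}\right) = \frac{5}{2} \approx 2.5$)
$U f{\left(F \right)} = \frac{5 \cdot 2 \left(-27\right)^{2}}{2} = \frac{5 \cdot 2 \cdot 729}{2} = \frac{5}{2} \cdot 1458 = 3645$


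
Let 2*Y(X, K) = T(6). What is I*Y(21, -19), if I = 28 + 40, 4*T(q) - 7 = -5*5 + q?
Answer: -102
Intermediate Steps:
T(q) = -9/2 + q/4 (T(q) = 7/4 + (-5*5 + q)/4 = 7/4 + (-25 + q)/4 = 7/4 + (-25/4 + q/4) = -9/2 + q/4)
Y(X, K) = -3/2 (Y(X, K) = (-9/2 + (¼)*6)/2 = (-9/2 + 3/2)/2 = (½)*(-3) = -3/2)
I = 68
I*Y(21, -19) = 68*(-3/2) = -102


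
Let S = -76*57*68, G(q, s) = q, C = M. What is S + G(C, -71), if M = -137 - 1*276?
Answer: -294989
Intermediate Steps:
M = -413 (M = -137 - 276 = -413)
C = -413
S = -294576 (S = -4332*68 = -294576)
S + G(C, -71) = -294576 - 413 = -294989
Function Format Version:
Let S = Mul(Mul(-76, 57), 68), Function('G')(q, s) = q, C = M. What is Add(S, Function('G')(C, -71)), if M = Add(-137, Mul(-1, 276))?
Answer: -294989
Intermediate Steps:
M = -413 (M = Add(-137, -276) = -413)
C = -413
S = -294576 (S = Mul(-4332, 68) = -294576)
Add(S, Function('G')(C, -71)) = Add(-294576, -413) = -294989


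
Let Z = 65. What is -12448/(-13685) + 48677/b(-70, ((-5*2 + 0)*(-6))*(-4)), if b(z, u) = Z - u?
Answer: 133988277/834785 ≈ 160.51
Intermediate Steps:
b(z, u) = 65 - u
-12448/(-13685) + 48677/b(-70, ((-5*2 + 0)*(-6))*(-4)) = -12448/(-13685) + 48677/(65 - (-5*2 + 0)*(-6)*(-4)) = -12448*(-1/13685) + 48677/(65 - (-10 + 0)*(-6)*(-4)) = 12448/13685 + 48677/(65 - (-10*(-6))*(-4)) = 12448/13685 + 48677/(65 - 60*(-4)) = 12448/13685 + 48677/(65 - 1*(-240)) = 12448/13685 + 48677/(65 + 240) = 12448/13685 + 48677/305 = 133988277/834785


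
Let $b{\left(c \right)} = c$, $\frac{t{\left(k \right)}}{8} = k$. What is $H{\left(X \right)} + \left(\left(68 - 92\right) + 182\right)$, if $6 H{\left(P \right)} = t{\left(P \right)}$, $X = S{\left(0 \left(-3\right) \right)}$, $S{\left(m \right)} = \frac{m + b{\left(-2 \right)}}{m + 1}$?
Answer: $\frac{466}{3} \approx 155.33$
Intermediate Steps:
$t{\left(k \right)} = 8 k$
$S{\left(m \right)} = \frac{-2 + m}{1 + m}$ ($S{\left(m \right)} = \frac{m - 2}{m + 1} = \frac{-2 + m}{1 + m}$)
$X = -2$ ($X = \frac{-2 + 0 \left(-3\right)}{1 + 0 \left(-3\right)} = \frac{-2 + 0}{1 + 0} = 1^{-1} \left(-2\right) = 1 \left(-2\right) = -2$)
$H{\left(P \right)} = \frac{4 P}{3}$ ($H{\left(P \right)} = \frac{8 P}{6} = \frac{4 P}{3}$)
$H{\left(X \right)} + \left(\left(68 - 92\right) + 182\right) = \frac{4}{3} \left(-2\right) + \left(\left(68 - 92\right) + 182\right) = - \frac{8}{3} + \left(-24 + 182\right) = - \frac{8}{3} + 158 = \frac{466}{3}$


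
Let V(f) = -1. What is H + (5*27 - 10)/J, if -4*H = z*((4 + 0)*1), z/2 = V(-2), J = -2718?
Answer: 5311/2718 ≈ 1.9540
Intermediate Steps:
z = -2 (z = 2*(-1) = -2)
H = 2 (H = -(-1)*(4 + 0)*1/2 = -(-1)*4*1/2 = -(-1)*4/2 = -¼*(-8) = 2)
H + (5*27 - 10)/J = 2 + (5*27 - 10)/(-2718) = 2 + (135 - 10)*(-1/2718) = 2 + 125*(-1/2718) = 2 - 125/2718 = 5311/2718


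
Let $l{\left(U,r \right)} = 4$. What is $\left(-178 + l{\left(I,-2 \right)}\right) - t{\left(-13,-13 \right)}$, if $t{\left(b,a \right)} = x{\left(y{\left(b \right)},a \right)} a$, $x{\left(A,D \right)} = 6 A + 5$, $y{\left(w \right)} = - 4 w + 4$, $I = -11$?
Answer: $4259$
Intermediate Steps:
$y{\left(w \right)} = 4 - 4 w$
$x{\left(A,D \right)} = 5 + 6 A$
$t{\left(b,a \right)} = a \left(29 - 24 b\right)$ ($t{\left(b,a \right)} = \left(5 + 6 \left(4 - 4 b\right)\right) a = \left(5 - \left(-24 + 24 b\right)\right) a = \left(29 - 24 b\right) a = a \left(29 - 24 b\right)$)
$\left(-178 + l{\left(I,-2 \right)}\right) - t{\left(-13,-13 \right)} = \left(-178 + 4\right) - - 13 \left(29 - -312\right) = -174 - - 13 \left(29 + 312\right) = -174 - \left(-13\right) 341 = -174 - -4433 = -174 + 4433 = 4259$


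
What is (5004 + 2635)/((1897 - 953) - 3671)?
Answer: -7639/2727 ≈ -2.8012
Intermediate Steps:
(5004 + 2635)/((1897 - 953) - 3671) = 7639/(944 - 3671) = 7639/(-2727) = 7639*(-1/2727) = -7639/2727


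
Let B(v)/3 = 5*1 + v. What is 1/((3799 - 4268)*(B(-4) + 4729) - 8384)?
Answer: -1/2227692 ≈ -4.4890e-7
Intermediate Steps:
B(v) = 15 + 3*v (B(v) = 3*(5*1 + v) = 3*(5 + v) = 15 + 3*v)
1/((3799 - 4268)*(B(-4) + 4729) - 8384) = 1/((3799 - 4268)*((15 + 3*(-4)) + 4729) - 8384) = 1/(-469*((15 - 12) + 4729) - 8384) = 1/(-469*(3 + 4729) - 8384) = 1/(-469*4732 - 8384) = 1/(-2219308 - 8384) = 1/(-2227692) = -1/2227692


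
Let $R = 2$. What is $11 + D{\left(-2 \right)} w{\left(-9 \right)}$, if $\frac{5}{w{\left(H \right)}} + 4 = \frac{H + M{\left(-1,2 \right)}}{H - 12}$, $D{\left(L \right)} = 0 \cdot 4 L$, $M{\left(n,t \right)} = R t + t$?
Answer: $11$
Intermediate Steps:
$M{\left(n,t \right)} = 3 t$ ($M{\left(n,t \right)} = 2 t + t = 3 t$)
$D{\left(L \right)} = 0$ ($D{\left(L \right)} = 0 L = 0$)
$w{\left(H \right)} = \frac{5}{-4 + \frac{6 + H}{-12 + H}}$ ($w{\left(H \right)} = \frac{5}{-4 + \frac{H + 3 \cdot 2}{H - 12}} = \frac{5}{-4 + \frac{H + 6}{-12 + H}} = \frac{5}{-4 + \frac{6 + H}{-12 + H}}$)
$11 + D{\left(-2 \right)} w{\left(-9 \right)} = 11 + 0 \frac{5 \left(-12 - 9\right)}{3 \left(18 - -9\right)} = 11 + 0 \cdot \frac{5}{3} \frac{1}{18 + 9} \left(-21\right) = 11 + 0 \cdot \frac{5}{3} \cdot \frac{1}{27} \left(-21\right) = 11 + 0 \left(- \frac{35}{27}\right) = 11 + 0 = 11$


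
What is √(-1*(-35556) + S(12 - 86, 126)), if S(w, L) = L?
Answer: √35682 ≈ 188.90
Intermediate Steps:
√(-1*(-35556) + S(12 - 86, 126)) = √(-1*(-35556) + 126) = √(35556 + 126) = √35682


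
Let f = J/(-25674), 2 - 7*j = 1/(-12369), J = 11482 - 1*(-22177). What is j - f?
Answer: 1183148761/740977314 ≈ 1.5967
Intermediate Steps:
J = 33659 (J = 11482 + 22177 = 33659)
j = 24739/86583 (j = 2/7 - 1/7/(-12369) = 2/7 - 1/7*(-1/12369) = 2/7 + 1/86583 = 24739/86583 ≈ 0.28573)
f = -33659/25674 (f = 33659/(-25674) = 33659*(-1/25674) = -33659/25674 ≈ -1.3110)
j - f = 24739/86583 - 1*(-33659/25674) = 24739/86583 + 33659/25674 = 1183148761/740977314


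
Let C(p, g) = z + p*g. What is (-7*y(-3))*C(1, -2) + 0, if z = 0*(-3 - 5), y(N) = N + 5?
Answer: 28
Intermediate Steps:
y(N) = 5 + N
z = 0 (z = 0*(-8) = 0)
C(p, g) = g*p (C(p, g) = 0 + p*g = 0 + g*p = g*p)
(-7*y(-3))*C(1, -2) + 0 = (-7*(5 - 3))*(-2*1) + 0 = -7*2*(-2) + 0 = -14*(-2) + 0 = 28 + 0 = 28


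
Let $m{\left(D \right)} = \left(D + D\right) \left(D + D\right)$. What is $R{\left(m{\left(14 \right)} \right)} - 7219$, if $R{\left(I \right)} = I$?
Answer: $-6435$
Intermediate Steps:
$m{\left(D \right)} = 4 D^{2}$ ($m{\left(D \right)} = 2 D 2 D = 4 D^{2}$)
$R{\left(m{\left(14 \right)} \right)} - 7219 = 4 \cdot 14^{2} - 7219 = 4 \cdot 196 - 7219 = 784 - 7219 = -6435$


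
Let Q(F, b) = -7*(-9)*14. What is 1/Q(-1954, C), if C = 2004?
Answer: 1/882 ≈ 0.0011338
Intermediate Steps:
Q(F, b) = 882 (Q(F, b) = 63*14 = 882)
1/Q(-1954, C) = 1/882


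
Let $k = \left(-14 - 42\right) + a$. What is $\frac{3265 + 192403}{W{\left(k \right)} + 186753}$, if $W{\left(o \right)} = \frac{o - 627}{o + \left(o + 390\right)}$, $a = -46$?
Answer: $\frac{12131416}{11578443} \approx 1.0478$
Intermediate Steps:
$k = -102$ ($k = \left(-14 - 42\right) - 46 = -56 - 46 = -102$)
$W{\left(o \right)} = \frac{-627 + o}{390 + 2 o}$ ($W{\left(o \right)} = \frac{-627 + o}{o + \left(390 + o\right)} = \frac{-627 + o}{390 + 2 o}$)
$\frac{3265 + 192403}{W{\left(k \right)} + 186753} = \frac{3265 + 192403}{\frac{-627 - 102}{2 \left(195 - 102\right)} + 186753} = \frac{195668}{\frac{1}{2} \cdot \frac{1}{93} \left(-729\right) + 186753} = \frac{195668}{- \frac{243}{62} + 186753} = \frac{195668}{\frac{11578443}{62}} = 195668 \cdot \frac{62}{11578443} = \frac{12131416}{11578443}$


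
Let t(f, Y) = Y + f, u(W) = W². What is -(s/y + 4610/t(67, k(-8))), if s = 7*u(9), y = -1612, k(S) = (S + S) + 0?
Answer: -7402403/82212 ≈ -90.040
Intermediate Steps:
k(S) = 2*S (k(S) = 2*S + 0 = 2*S)
s = 567 (s = 7*9² = 7*81 = 567)
-(s/y + 4610/t(67, k(-8))) = -(567/(-1612) + 4610/(2*(-8) + 67)) = -(567*(-1/1612) + 4610/(-16 + 67)) = -(-567/1612 + 4610/51) = -1*7402403/82212 = -7402403/82212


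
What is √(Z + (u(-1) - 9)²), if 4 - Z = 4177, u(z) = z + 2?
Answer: I*√4109 ≈ 64.101*I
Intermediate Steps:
u(z) = 2 + z
Z = -4173 (Z = 4 - 1*4177 = 4 - 4177 = -4173)
√(Z + (u(-1) - 9)²) = √(-4173 + ((2 - 1) - 9)²) = √(-4173 + (1 - 9)²) = √(-4173 + (-8)²) = √(-4173 + 64) = √(-4109) = I*√4109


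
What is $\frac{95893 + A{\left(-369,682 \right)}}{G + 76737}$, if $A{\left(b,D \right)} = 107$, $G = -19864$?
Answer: $\frac{96000}{56873} \approx 1.688$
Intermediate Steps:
$\frac{95893 + A{\left(-369,682 \right)}}{G + 76737} = \frac{95893 + 107}{-19864 + 76737} = \frac{96000}{56873}$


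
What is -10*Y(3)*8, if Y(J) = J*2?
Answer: -480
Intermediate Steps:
Y(J) = 2*J
-10*Y(3)*8 = -20*3*8 = -10*6*8 = -60*8 = -480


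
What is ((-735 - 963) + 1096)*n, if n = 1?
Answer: -602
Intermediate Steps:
((-735 - 963) + 1096)*n = ((-735 - 963) + 1096)*1 = (-1698 + 1096)*1 = -602*1 = -602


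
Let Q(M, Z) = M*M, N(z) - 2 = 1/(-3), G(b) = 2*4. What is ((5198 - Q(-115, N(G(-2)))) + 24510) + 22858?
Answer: 39341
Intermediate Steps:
G(b) = 8
N(z) = 5/3 (N(z) = 2 + 1/(-3) = 2 - ⅓ = 5/3)
Q(M, Z) = M²
((5198 - Q(-115, N(G(-2)))) + 24510) + 22858 = ((5198 - 1*(-115)²) + 24510) + 22858 = ((5198 - 1*13225) + 24510) + 22858 = ((5198 - 13225) + 24510) + 22858 = (-8027 + 24510) + 22858 = 16483 + 22858 = 39341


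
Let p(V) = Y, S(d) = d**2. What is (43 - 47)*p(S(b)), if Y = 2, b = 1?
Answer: -8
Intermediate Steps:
p(V) = 2
(43 - 47)*p(S(b)) = (43 - 47)*2 = -4*2 = -8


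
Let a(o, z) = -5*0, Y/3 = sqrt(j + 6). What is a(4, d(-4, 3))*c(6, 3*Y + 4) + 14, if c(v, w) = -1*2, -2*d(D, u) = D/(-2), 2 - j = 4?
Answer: 14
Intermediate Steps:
j = -2 (j = 2 - 1*4 = 2 - 4 = -2)
d(D, u) = D/4 (d(D, u) = -D/(2*(-2)) = -D*(-1)/(2*2) = -(-1)*D/4 = D/4)
Y = 6 (Y = 3*sqrt(-2 + 6) = 3*sqrt(4) = 3*2 = 6)
a(o, z) = 0
c(v, w) = -2
a(4, d(-4, 3))*c(6, 3*Y + 4) + 14 = 0*(-2) + 14 = 0 + 14 = 14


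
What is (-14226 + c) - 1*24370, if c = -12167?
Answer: -50763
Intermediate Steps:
(-14226 + c) - 1*24370 = (-14226 - 12167) - 1*24370 = -26393 - 24370 = -50763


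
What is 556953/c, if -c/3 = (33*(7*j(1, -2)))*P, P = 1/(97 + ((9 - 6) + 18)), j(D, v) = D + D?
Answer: -10953409/231 ≈ -47417.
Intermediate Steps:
j(D, v) = 2*D
P = 1/118 (P = 1/(97 + (3 + 18)) = 1/(97 + 21) = 1/118 ≈ 0.0084746)
c = -693/59 (c = -3*33*(7*(2*1))/118 = -3*33*(7*2)/118 = -3*33*14/118 = -1386/118 = -3*231/59 = -693/59 ≈ -11.746)
556953/c = 556953/(-693/59) = 556953*(-59/693) = -10953409/231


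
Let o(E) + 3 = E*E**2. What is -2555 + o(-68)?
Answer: -316990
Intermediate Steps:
o(E) = -3 + E**3 (o(E) = -3 + E*E**2 = -3 + E**3)
-2555 + o(-68) = -2555 + (-3 + (-68)**3) = -2555 + (-3 - 314432) = -2555 - 314435 = -316990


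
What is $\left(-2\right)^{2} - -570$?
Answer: $574$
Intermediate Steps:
$\left(-2\right)^{2} - -570 = 4 + 570 = 574$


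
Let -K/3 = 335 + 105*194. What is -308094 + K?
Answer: -370209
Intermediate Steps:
K = -62115 (K = -3*(335 + 105*194) = -3*(335 + 20370) = -3*20705 = -62115)
-308094 + K = -308094 - 62115 = -370209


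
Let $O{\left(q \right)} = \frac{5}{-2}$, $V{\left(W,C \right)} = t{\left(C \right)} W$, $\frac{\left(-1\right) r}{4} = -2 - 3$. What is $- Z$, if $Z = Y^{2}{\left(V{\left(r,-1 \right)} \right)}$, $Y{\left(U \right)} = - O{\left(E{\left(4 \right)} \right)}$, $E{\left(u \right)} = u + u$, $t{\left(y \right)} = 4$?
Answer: $- \frac{25}{4} \approx -6.25$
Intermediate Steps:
$r = 20$ ($r = - 4 \left(-2 - 3\right) = \left(-4\right) \left(-5\right) = 20$)
$E{\left(u \right)} = 2 u$
$V{\left(W,C \right)} = 4 W$
$O{\left(q \right)} = - \frac{5}{2}$ ($O{\left(q \right)} = 5 \left(- \frac{1}{2}\right) = - \frac{5}{2}$)
$Y{\left(U \right)} = \frac{5}{2}$ ($Y{\left(U \right)} = \left(-1\right) \left(- \frac{5}{2}\right) = \frac{5}{2}$)
$Z = \frac{25}{4}$ ($Z = \left(\frac{5}{2}\right)^{2} = \frac{25}{4} \approx 6.25$)
$- Z = \left(-1\right) \frac{25}{4} = - \frac{25}{4}$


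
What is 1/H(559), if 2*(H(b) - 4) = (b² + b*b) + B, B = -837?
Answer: 2/624133 ≈ 3.2044e-6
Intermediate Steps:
H(b) = -829/2 + b² (H(b) = 4 + ((b² + b*b) - 837)/2 = 4 + ((b² + b²) - 837)/2 = 4 + (2*b² - 837)/2 = 4 + (-837 + 2*b²)/2 = 4 + (-837/2 + b²) = -829/2 + b²)
1/H(559) = 1/(-829/2 + 559²) = 1/(-829/2 + 312481) = 1/(624133/2) = 2/624133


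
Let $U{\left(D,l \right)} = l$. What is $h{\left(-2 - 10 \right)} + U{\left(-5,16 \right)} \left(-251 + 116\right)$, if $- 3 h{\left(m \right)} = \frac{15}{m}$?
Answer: $- \frac{25915}{12} \approx -2159.6$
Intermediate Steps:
$h{\left(m \right)} = - \frac{5}{m}$ ($h{\left(m \right)} = - \frac{15 \frac{1}{m}}{3} = - \frac{5}{m}$)
$h{\left(-2 - 10 \right)} + U{\left(-5,16 \right)} \left(-251 + 116\right) = - \frac{5}{-2 - 10} + 16 \left(-251 + 116\right) = - \frac{5}{-12} + 16 \left(-135\right) = \left(-5\right) \left(- \frac{1}{12}\right) - 2160 = \frac{5}{12} - 2160 = - \frac{25915}{12}$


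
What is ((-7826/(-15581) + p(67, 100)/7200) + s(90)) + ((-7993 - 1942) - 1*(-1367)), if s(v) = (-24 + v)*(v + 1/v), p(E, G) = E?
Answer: -294677790793/112183200 ≈ -2626.8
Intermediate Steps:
((-7826/(-15581) + p(67, 100)/7200) + s(90)) + ((-7993 - 1942) - 1*(-1367)) = ((-7826/(-15581) + 67/7200) + (1 + 90² - 24*90 - 24/90)) + ((-7993 - 1942) - 1*(-1367)) = ((-7826*(-1/15581) + 67*(1/7200)) + (1 + 8100 - 2160 - 24*1/90)) + (-9935 + 1367) = ((7826/15581 + 67/7200) + (1 + 8100 - 2160 - 4/15)) - 8568 = (57391127/112183200 + 89111/15) - 8568 = 666507866807/112183200 - 8568 = -294677790793/112183200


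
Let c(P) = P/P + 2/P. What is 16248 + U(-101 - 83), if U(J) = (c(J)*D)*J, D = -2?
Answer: 16612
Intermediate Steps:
c(P) = 1 + 2/P
U(J) = -4 - 2*J (U(J) = (((2 + J)/J)*(-2))*J = (-2*(2 + J)/J)*J = -4 - 2*J)
16248 + U(-101 - 83) = 16248 + (-4 - 2*(-101 - 83)) = 16248 + (-4 - 2*(-184)) = 16248 + (-4 + 368) = 16248 + 364 = 16612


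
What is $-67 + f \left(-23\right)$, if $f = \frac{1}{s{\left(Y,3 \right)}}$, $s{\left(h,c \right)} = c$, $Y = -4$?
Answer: $- \frac{224}{3} \approx -74.667$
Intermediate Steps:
$f = \frac{1}{3} \approx 0.33333$
$-67 + f \left(-23\right) = -67 + \frac{1}{3} \left(-23\right) = -67 - \frac{23}{3} = - \frac{224}{3}$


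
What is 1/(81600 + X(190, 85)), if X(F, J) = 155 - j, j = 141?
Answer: 1/81614 ≈ 1.2253e-5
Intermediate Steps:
X(F, J) = 14 (X(F, J) = 155 - 1*141 = 155 - 141 = 14)
1/(81600 + X(190, 85)) = 1/(81600 + 14) = 1/81614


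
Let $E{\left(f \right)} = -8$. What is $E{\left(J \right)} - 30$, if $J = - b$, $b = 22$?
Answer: $-38$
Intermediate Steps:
$J = -22$ ($J = \left(-1\right) 22 = -22$)
$E{\left(J \right)} - 30 = -8 - 30 = -38$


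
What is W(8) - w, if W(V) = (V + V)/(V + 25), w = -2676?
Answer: 88324/33 ≈ 2676.5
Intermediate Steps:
W(V) = 2*V/(25 + V) (W(V) = (2*V)/(25 + V) = 2*V/(25 + V))
W(8) - w = 2*8/(25 + 8) - 1*(-2676) = 2*8/33 + 2676 = 2*8*(1/33) + 2676 = 16/33 + 2676 = 88324/33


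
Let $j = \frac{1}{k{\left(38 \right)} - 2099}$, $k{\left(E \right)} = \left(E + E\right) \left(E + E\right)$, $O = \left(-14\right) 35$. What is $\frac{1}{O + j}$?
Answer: $- \frac{3677}{1801729} \approx -0.0020408$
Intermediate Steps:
$O = -490$
$k{\left(E \right)} = 4 E^{2}$ ($k{\left(E \right)} = 2 E 2 E = 4 E^{2}$)
$j = \frac{1}{3677}$ ($j = \frac{1}{4 \cdot 38^{2} - 2099} = \frac{1}{4 \cdot 1444 - 2099} = \frac{1}{5776 - 2099} = \frac{1}{3677} \approx 0.00027196$)
$\frac{1}{O + j} = \frac{1}{-490 + \frac{1}{3677}} = \frac{1}{- \frac{1801729}{3677}} = - \frac{3677}{1801729}$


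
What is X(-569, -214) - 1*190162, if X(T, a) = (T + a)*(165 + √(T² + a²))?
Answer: -319357 - 783*√369557 ≈ -7.9535e+5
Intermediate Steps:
X(T, a) = (165 + √(T² + a²))*(T + a)
X(-569, -214) - 1*190162 = (165*(-569) + 165*(-214) - 569*√((-569)² + (-214)²) - 214*√((-569)² + (-214)²)) - 1*190162 = (-93885 - 35310 - 569*√(323761 + 45796) - 214*√(323761 + 45796)) - 190162 = (-93885 - 35310 - 569*√369557 - 214*√369557) - 190162 = (-129195 - 783*√369557) - 190162 = -319357 - 783*√369557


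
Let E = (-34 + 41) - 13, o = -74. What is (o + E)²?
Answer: 6400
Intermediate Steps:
E = -6 (E = 7 - 13 = -6)
(o + E)² = (-74 - 6)² = (-80)² = 6400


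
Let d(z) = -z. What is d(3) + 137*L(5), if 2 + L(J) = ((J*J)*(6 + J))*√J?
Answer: -277 + 37675*√5 ≈ 83967.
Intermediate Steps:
L(J) = -2 + J^(5/2)*(6 + J) (L(J) = -2 + ((J*J)*(6 + J))*√J = -2 + (J²*(6 + J))*√J = -2 + J^(5/2)*(6 + J))
d(3) + 137*L(5) = -1*3 + 137*(-2 + 5^(7/2) + 6*5^(5/2)) = -3 + 137*(-2 + 125*√5 + 6*(25*√5)) = -3 + 137*(-2 + 125*√5 + 150*√5) = -3 + 137*(-2 + 275*√5) = -3 + (-274 + 37675*√5) = -277 + 37675*√5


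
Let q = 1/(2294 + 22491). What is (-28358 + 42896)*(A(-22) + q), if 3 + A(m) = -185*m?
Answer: 1465439064648/24785 ≈ 5.9126e+7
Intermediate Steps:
q = 1/24785 ≈ 4.0347e-5
A(m) = -3 - 185*m
(-28358 + 42896)*(A(-22) + q) = (-28358 + 42896)*((-3 - 185*(-22)) + 1/24785) = 14538*((-3 + 4070) + 1/24785) = 14538*(4067 + 1/24785) = 14538*(100800596/24785) = 1465439064648/24785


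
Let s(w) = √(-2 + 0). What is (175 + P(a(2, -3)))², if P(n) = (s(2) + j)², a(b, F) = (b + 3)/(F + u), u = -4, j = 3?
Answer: 33052 + 2184*I*√2 ≈ 33052.0 + 3088.6*I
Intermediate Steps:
a(b, F) = (3 + b)/(-4 + F) (a(b, F) = (b + 3)/(F - 4) = (3 + b)/(-4 + F))
s(w) = I*√2 (s(w) = √(-2) = I*√2)
P(n) = (3 + I*√2)² (P(n) = (I*√2 + 3)² = (3 + I*√2)²)
(175 + P(a(2, -3)))² = (175 + (3 + I*√2)²)²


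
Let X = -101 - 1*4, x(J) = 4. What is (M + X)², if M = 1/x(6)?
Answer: 175561/16 ≈ 10973.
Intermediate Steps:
X = -105 (X = -101 - 4 = -105)
M = ¼ (M = 1/4 = ¼ ≈ 0.25000)
(M + X)² = (¼ - 105)² = (-419/4)² = 175561/16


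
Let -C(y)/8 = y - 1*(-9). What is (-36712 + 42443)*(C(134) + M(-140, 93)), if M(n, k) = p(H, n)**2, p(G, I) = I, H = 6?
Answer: 105771336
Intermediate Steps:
C(y) = -72 - 8*y (C(y) = -8*(y - 1*(-9)) = -8*(y + 9) = -8*(9 + y) = -72 - 8*y)
M(n, k) = n**2
(-36712 + 42443)*(C(134) + M(-140, 93)) = (-36712 + 42443)*((-72 - 8*134) + (-140)**2) = 5731*((-72 - 1072) + 19600) = 5731*(-1144 + 19600) = 5731*18456 = 105771336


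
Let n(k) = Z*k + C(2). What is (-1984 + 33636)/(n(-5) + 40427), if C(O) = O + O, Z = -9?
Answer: 7913/10119 ≈ 0.78199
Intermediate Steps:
C(O) = 2*O
n(k) = 4 - 9*k (n(k) = -9*k + 2*2 = -9*k + 4 = 4 - 9*k)
(-1984 + 33636)/(n(-5) + 40427) = (-1984 + 33636)/((4 - 9*(-5)) + 40427) = 31652/((4 + 45) + 40427) = 31652/(49 + 40427) = 31652/40476 = 31652*(1/40476) = 7913/10119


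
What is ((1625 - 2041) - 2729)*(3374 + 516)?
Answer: -12234050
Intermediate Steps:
((1625 - 2041) - 2729)*(3374 + 516) = (-416 - 2729)*3890 = -3145*3890 = -12234050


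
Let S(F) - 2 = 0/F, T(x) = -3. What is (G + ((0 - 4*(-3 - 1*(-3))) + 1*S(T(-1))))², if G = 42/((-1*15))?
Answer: 16/25 ≈ 0.64000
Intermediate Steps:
S(F) = 2 (S(F) = 2 + 0/F = 2 + 0 = 2)
G = -14/5 (G = 42/(-15) = 42*(-1/15) = -14/5 ≈ -2.8000)
(G + ((0 - 4*(-3 - 1*(-3))) + 1*S(T(-1))))² = (-14/5 + ((0 - 4*(-3 - 1*(-3))) + 1*2))² = (-14/5 + ((0 - 4*(-3 + 3)) + 2))² = (-14/5 + ((0 - 4*0) + 2))² = (-14/5 + ((0 + 0) + 2))² = (-14/5 + (0 + 2))² = (-14/5 + 2)² = (-⅘)² = 16/25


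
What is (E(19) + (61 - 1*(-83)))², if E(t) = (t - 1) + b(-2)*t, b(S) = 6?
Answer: 76176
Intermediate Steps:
E(t) = -1 + 7*t (E(t) = (t - 1) + 6*t = (-1 + t) + 6*t = -1 + 7*t)
(E(19) + (61 - 1*(-83)))² = ((-1 + 7*19) + (61 - 1*(-83)))² = ((-1 + 133) + (61 + 83))² = (132 + 144)² = 276² = 76176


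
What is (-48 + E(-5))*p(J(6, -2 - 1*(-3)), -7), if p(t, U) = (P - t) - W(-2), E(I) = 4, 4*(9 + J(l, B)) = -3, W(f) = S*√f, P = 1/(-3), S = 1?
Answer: -1243/3 + 44*I*√2 ≈ -414.33 + 62.225*I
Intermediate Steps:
P = -⅓ ≈ -0.33333
W(f) = √f (W(f) = 1*√f = √f)
J(l, B) = -39/4 (J(l, B) = -9 + (¼)*(-3) = -9 - ¾ = -39/4)
p(t, U) = -⅓ - t - I*√2 (p(t, U) = (-⅓ - t) - √(-2) = (-⅓ - t) - I*√2 = -⅓ - t - I*√2)
(-48 + E(-5))*p(J(6, -2 - 1*(-3)), -7) = (-48 + 4)*(-⅓ - 1*(-39/4) - I*√2) = -44*(-⅓ + 39/4 - I*√2) = -44*(113/12 - I*√2) = -1243/3 + 44*I*√2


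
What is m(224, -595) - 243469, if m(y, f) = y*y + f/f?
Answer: -193292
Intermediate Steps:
m(y, f) = 1 + y² (m(y, f) = y² + 1 = 1 + y²)
m(224, -595) - 243469 = (1 + 224²) - 243469 = (1 + 50176) - 243469 = 50177 - 243469 = -193292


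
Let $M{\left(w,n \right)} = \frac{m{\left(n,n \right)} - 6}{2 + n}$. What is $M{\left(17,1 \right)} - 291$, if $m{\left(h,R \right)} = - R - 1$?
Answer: $- \frac{881}{3} \approx -293.67$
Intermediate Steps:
$m{\left(h,R \right)} = -1 - R$
$M{\left(w,n \right)} = \frac{-7 - n}{2 + n}$ ($M{\left(w,n \right)} = \frac{\left(-1 - n\right) - 6}{2 + n} = \frac{-7 - n}{2 + n}$)
$M{\left(17,1 \right)} - 291 = \frac{-7 - 1}{2 + 1} - 291 = \frac{-7 - 1}{3} - 291 = \frac{1}{3} \left(-8\right) - 291 = - \frac{8}{3} - 291 = - \frac{881}{3}$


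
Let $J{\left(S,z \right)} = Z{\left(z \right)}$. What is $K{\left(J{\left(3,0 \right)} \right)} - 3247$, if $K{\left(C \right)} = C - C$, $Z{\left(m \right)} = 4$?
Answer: $-3247$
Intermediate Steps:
$J{\left(S,z \right)} = 4$
$K{\left(C \right)} = 0$
$K{\left(J{\left(3,0 \right)} \right)} - 3247 = 0 - 3247 = -3247$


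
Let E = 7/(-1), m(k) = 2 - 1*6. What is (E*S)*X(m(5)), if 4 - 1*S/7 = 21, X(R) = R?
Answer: -3332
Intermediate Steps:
m(k) = -4 (m(k) = 2 - 6 = -4)
E = -7 (E = 7*(-1) = -7)
S = -119 (S = 28 - 7*21 = 28 - 147 = -119)
(E*S)*X(m(5)) = -7*(-119)*(-4) = 833*(-4) = -3332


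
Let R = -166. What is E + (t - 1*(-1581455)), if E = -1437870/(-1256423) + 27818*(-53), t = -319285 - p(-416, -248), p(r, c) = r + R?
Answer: -37980025968/179489 ≈ -2.1160e+5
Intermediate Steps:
p(r, c) = -166 + r (p(r, c) = r - 166 = -166 + r)
t = -318703 (t = -319285 - (-166 - 416) = -319285 - 1*(-582) = -319285 + 582 = -318703)
E = -264630119696/179489 (E = -1437870*(-1/1256423) - 1474354 = 205410/179489 - 1474354 = -264630119696/179489 ≈ -1.4744e+6)
E + (t - 1*(-1581455)) = -264630119696/179489 + (-318703 - 1*(-1581455)) = -264630119696/179489 + (-318703 + 1581455) = -264630119696/179489 + 1262752 = -37980025968/179489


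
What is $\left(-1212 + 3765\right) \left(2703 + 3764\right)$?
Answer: $16510251$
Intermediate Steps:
$\left(-1212 + 3765\right) \left(2703 + 3764\right) = 2553 \cdot 6467 = 16510251$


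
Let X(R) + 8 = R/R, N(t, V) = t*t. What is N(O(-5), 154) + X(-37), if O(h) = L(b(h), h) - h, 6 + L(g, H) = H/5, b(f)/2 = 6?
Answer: -3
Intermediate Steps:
b(f) = 12 (b(f) = 2*6 = 12)
L(g, H) = -6 + H/5
O(h) = -6 - 4*h/5 (O(h) = (-6 + h/5) - h = -6 - 4*h/5)
N(t, V) = t²
X(R) = -7 (X(R) = -8 + R/R = -8 + 1 = -7)
N(O(-5), 154) + X(-37) = (-6 - ⅘*(-5))² - 7 = (-6 + 4)² - 7 = (-2)² - 7 = 4 - 7 = -3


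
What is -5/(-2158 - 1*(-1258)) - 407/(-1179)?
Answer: 919/2620 ≈ 0.35076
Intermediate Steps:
-5/(-2158 - 1*(-1258)) - 407/(-1179) = -5/(-2158 + 1258) - 407*(-1/1179) = -5/(-900) + 407/1179 = -5*(-1/900) + 407/1179 = 1/180 + 407/1179 = 919/2620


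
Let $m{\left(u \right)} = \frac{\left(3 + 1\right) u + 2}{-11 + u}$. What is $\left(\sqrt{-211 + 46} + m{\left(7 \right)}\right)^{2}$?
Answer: $\frac{\left(-15 + 2 i \sqrt{165}\right)^{2}}{4} \approx -108.75 - 192.68 i$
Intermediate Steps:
$m{\left(u \right)} = \frac{2 + 4 u}{-11 + u}$ ($m{\left(u \right)} = \frac{4 u + 2}{-11 + u} = \frac{2 + 4 u}{-11 + u}$)
$\left(\sqrt{-211 + 46} + m{\left(7 \right)}\right)^{2} = \left(\sqrt{-211 + 46} + \frac{2 \left(1 + 2 \cdot 7\right)}{-11 + 7}\right)^{2} = \left(\sqrt{-165} + \frac{2 \left(1 + 14\right)}{-4}\right)^{2} = \left(i \sqrt{165} + 2 \left(- \frac{1}{4}\right) 15\right)^{2} = \left(i \sqrt{165} - \frac{15}{2}\right)^{2} = \left(- \frac{15}{2} + i \sqrt{165}\right)^{2}$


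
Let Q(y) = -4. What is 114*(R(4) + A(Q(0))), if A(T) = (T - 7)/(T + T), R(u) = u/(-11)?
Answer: 5073/44 ≈ 115.30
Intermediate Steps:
R(u) = -u/11 (R(u) = u*(-1/11) = -u/11)
A(T) = (-7 + T)/(2*T) (A(T) = (-7 + T)/((2*T)) = (-7 + T)*(1/(2*T)) = (-7 + T)/(2*T))
114*(R(4) + A(Q(0))) = 114*(-1/11*4 + (½)*(-7 - 4)/(-4)) = 114*(-4/11 + (½)*(-¼)*(-11)) = 114*(-4/11 + 11/8) = 114*(89/88) = 5073/44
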